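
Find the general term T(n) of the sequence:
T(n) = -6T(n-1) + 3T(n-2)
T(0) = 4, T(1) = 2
Characteristic equation: x² + 6x - 3 = 0.
Discriminant Δ = (-6)² + 4·(3) = 48.
Roots r₁,₂ = (-6 ± √48)/2, so r₁ = -3 + 2 \sqrt{3}, r₂ = - 2 \sqrt{3} - 3.
General solution: T(n) = A·r₁^n + B·r₂^n.
From the initial conditions, A + B = 4 and r₁A + r₂B = 2.
Since r₁ - r₂ = √48: A = (2 - (4)r₂)/√48 = 2 + \frac{7 \sqrt{3}}{6}, and B = 4 - A = 2 - \frac{7 \sqrt{3}}{6}.
So T(n) = \left(2 + \frac{7 \sqrt{3}}{6}\right)\left(-3 + 2 \sqrt{3}\right)^n + \left(2 - \frac{7 \sqrt{3}}{6}\right)\left(- 2 \sqrt{3} - 3\right)^n.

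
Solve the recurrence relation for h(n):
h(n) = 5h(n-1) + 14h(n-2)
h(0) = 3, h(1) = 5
Characteristic equation: x² - 5x - 14 = 0, which factors as (x - (7))(x - (-2)) = 0.
Roots r₁ = 7, r₂ = -2 (distinct).
General solution: h(n) = A·(7)^n + B·(-2)^n.
From h(0) = 3: A + B = 3.
From h(1) = 5: 7A - 2B = 5.
Solving: A = \frac{11}{9}, B = \frac{16}{9}.
So h(n) = \frac{16 \left(-2\right)^{n}}{9} + \frac{11 \cdot 7^{n}}{9}.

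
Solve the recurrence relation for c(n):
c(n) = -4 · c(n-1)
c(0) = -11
Pure geometric recurrence with ratio -4.
By induction c(n) = c(0) · (-4)^n = - 11 \left(-4\right)^{n}.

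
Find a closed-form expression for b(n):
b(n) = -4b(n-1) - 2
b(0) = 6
First-order linear non-homogeneous.
Homogeneous solution: b_h(n) = A·(-4)^n.
Try constant particular solution b_p = K: K = -4K - 2 ⇒ K = - \frac{2}{5}.
General: b(n) = A·(-4)^n - \frac{2}{5}.
Apply b(0) = 6: A - \frac{2}{5} = 6 ⇒ A = \frac{32}{5}.
So b(n) = \frac{32 \left(-4\right)^{n}}{5} - \frac{2}{5}.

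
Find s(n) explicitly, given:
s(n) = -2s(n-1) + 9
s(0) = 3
First-order linear non-homogeneous.
Homogeneous solution: s_h(n) = A·(-2)^n.
Try constant particular solution s_p = K: K = -2K + 9 ⇒ K = 3.
General: s(n) = A·(-2)^n + 3.
Apply s(0) = 3: A + 3 = 3 ⇒ A = 0.
So s(n) = 3.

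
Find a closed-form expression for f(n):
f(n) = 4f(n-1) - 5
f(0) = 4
First-order linear non-homogeneous.
Homogeneous solution: f_h(n) = A·(4)^n.
Try constant particular solution f_p = K: K = 4K - 5 ⇒ K = \frac{5}{3}.
General: f(n) = A·(4)^n + \frac{5}{3}.
Apply f(0) = 4: A + \frac{5}{3} = 4 ⇒ A = \frac{7}{3}.
So f(n) = \frac{7 \cdot 4^{n}}{3} + \frac{5}{3}.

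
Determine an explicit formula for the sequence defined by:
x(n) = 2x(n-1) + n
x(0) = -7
First-order linear with linear forcing.
Homogeneous solution: x_h(n) = A·(2)^n.
Try particular x_p(n) = pn + q. Substituting:
  pn + q = 2(p(n-1) + q) + n.
Matching the n-coefficient: p = 2p + 1 ⇒ p = -1.
Matching constants: q = -2p + 2q ⇒ q = -2.
General: x(n) = A·(2)^n - n - 2.
Apply x(0) = -7: A - 2 = -7 ⇒ A = -5.
So x(n) = - 5 \cdot 2^{n} - n - 2.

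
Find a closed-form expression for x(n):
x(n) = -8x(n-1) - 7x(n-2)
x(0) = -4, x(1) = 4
Characteristic equation: x² + 8x + 7 = 0, which factors as (x - (-1))(x - (-7)) = 0.
Roots r₁ = -1, r₂ = -7 (distinct).
General solution: x(n) = A·(-1)^n + B·(-7)^n.
From x(0) = -4: A + B = -4.
From x(1) = 4: -A - 7B = 4.
Solving: A = -4, B = 0.
So x(n) = - 4 \left(-1\right)^{n}.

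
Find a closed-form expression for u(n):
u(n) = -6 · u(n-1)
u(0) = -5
Pure geometric recurrence with ratio -6.
By induction u(n) = u(0) · (-6)^n = - 5 \left(-6\right)^{n}.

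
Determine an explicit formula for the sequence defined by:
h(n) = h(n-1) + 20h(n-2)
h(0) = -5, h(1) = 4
Characteristic equation: x² - x - 20 = 0, which factors as (x - (-4))(x - (5)) = 0.
Roots r₁ = -4, r₂ = 5 (distinct).
General solution: h(n) = A·(-4)^n + B·(5)^n.
From h(0) = -5: A + B = -5.
From h(1) = 4: -4A + 5B = 4.
Solving: A = - \frac{29}{9}, B = - \frac{16}{9}.
So h(n) = - \frac{29 \left(-4\right)^{n}}{9} - \frac{16 \cdot 5^{n}}{9}.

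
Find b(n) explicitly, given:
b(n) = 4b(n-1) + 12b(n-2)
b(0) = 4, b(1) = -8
Characteristic equation: x² - 4x - 12 = 0, which factors as (x - (6))(x - (-2)) = 0.
Roots r₁ = 6, r₂ = -2 (distinct).
General solution: b(n) = A·(6)^n + B·(-2)^n.
From b(0) = 4: A + B = 4.
From b(1) = -8: 6A - 2B = -8.
Solving: A = 0, B = 4.
So b(n) = 4 \left(-2\right)^{n}.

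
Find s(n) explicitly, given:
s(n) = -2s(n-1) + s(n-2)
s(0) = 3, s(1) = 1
Characteristic equation: x² + 2x - 1 = 0.
Discriminant Δ = (-2)² + 4·(1) = 8.
Roots r₁,₂ = (-2 ± √8)/2, so r₁ = -1 + \sqrt{2}, r₂ = - \sqrt{2} - 1.
General solution: s(n) = A·r₁^n + B·r₂^n.
From the initial conditions, A + B = 3 and r₁A + r₂B = 1.
Since r₁ - r₂ = √8: A = (1 - (3)r₂)/√8 = \sqrt{2} + \frac{3}{2}, and B = 3 - A = \frac{3}{2} - \sqrt{2}.
So s(n) = \left(\sqrt{2} + \frac{3}{2}\right)\left(-1 + \sqrt{2}\right)^n + \left(\frac{3}{2} - \sqrt{2}\right)\left(- \sqrt{2} - 1\right)^n.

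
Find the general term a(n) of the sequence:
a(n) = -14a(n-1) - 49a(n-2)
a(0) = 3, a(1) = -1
Characteristic equation: x² + 14x + 49 = 0, which is (x - (-7))².
Repeated root r = -7.
General solution: a(n) = (A + Bn)·(-7)^n.
From a(0) = 3: A = 3.
From a(1) = -1: (A + B)·(-7) = -1 ⇒ B = - \frac{20}{7}.
So a(n) = \left(3 - \frac{20 n}{7}\right) \cdot (-7)^n.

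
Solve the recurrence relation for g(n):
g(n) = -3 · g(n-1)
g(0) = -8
Pure geometric recurrence with ratio -3.
By induction g(n) = g(0) · (-3)^n = - 8 \left(-3\right)^{n}.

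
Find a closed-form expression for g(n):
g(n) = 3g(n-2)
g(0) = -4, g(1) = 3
Characteristic equation: x² - 3 = 0.
Discriminant Δ = (0)² + 4·(3) = 12.
Roots r₁,₂ = (0 ± √12)/2, so r₁ = \sqrt{3}, r₂ = - \sqrt{3}.
General solution: g(n) = A·r₁^n + B·r₂^n.
From the initial conditions, A + B = -4 and r₁A + r₂B = 3.
Since r₁ - r₂ = √12: A = (3 - (-4)r₂)/√12 = -2 + \frac{\sqrt{3}}{2}, and B = -4 - A = -2 - \frac{\sqrt{3}}{2}.
So g(n) = \left(-2 + \frac{\sqrt{3}}{2}\right)\left(\sqrt{3}\right)^n + \left(-2 - \frac{\sqrt{3}}{2}\right)\left(- \sqrt{3}\right)^n.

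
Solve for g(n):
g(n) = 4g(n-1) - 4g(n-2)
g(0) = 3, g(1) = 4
Characteristic equation: x² - 4x + 4 = 0, which is (x - (2))².
Repeated root r = 2.
General solution: g(n) = (A + Bn)·(2)^n.
From g(0) = 3: A = 3.
From g(1) = 4: (A + B)·(2) = 4 ⇒ B = -1.
So g(n) = \left(3 - n\right) \cdot (2)^n.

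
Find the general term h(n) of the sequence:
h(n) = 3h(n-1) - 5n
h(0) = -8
First-order linear with linear forcing.
Homogeneous solution: h_h(n) = A·(3)^n.
Try particular h_p(n) = pn + q. Substituting:
  pn + q = 3(p(n-1) + q) - 5n.
Matching the n-coefficient: p = 3p - 5 ⇒ p = \frac{5}{2}.
Matching constants: q = -3p + 3q ⇒ q = \frac{15}{4}.
General: h(n) = A·(3)^n + \frac{5 n}{2} + \frac{15}{4}.
Apply h(0) = -8: A + \frac{15}{4} = -8 ⇒ A = - \frac{47}{4}.
So h(n) = - \frac{47 \cdot 3^{n}}{4} + \frac{5 n}{2} + \frac{15}{4}.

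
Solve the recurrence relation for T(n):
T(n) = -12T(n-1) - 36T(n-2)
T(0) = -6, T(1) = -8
Characteristic equation: x² + 12x + 36 = 0, which is (x - (-6))².
Repeated root r = -6.
General solution: T(n) = (A + Bn)·(-6)^n.
From T(0) = -6: A = -6.
From T(1) = -8: (A + B)·(-6) = -8 ⇒ B = \frac{22}{3}.
So T(n) = \left(\frac{22 n}{3} - 6\right) \cdot (-6)^n.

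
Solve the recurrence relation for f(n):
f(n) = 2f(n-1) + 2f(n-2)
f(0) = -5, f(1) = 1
Characteristic equation: x² - 2x - 2 = 0.
Discriminant Δ = (2)² + 4·(2) = 12.
Roots r₁,₂ = (2 ± √12)/2, so r₁ = 1 + \sqrt{3}, r₂ = 1 - \sqrt{3}.
General solution: f(n) = A·r₁^n + B·r₂^n.
From the initial conditions, A + B = -5 and r₁A + r₂B = 1.
Since r₁ - r₂ = √12: A = (1 - (-5)r₂)/√12 = - \frac{5}{2} + \sqrt{3}, and B = -5 - A = - \frac{5}{2} - \sqrt{3}.
So f(n) = \left(- \frac{5}{2} + \sqrt{3}\right)\left(1 + \sqrt{3}\right)^n + \left(- \frac{5}{2} - \sqrt{3}\right)\left(1 - \sqrt{3}\right)^n.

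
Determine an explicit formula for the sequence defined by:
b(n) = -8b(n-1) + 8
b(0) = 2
First-order linear non-homogeneous.
Homogeneous solution: b_h(n) = A·(-8)^n.
Try constant particular solution b_p = K: K = -8K + 8 ⇒ K = \frac{8}{9}.
General: b(n) = A·(-8)^n + \frac{8}{9}.
Apply b(0) = 2: A + \frac{8}{9} = 2 ⇒ A = \frac{10}{9}.
So b(n) = \frac{10 \left(-8\right)^{n}}{9} + \frac{8}{9}.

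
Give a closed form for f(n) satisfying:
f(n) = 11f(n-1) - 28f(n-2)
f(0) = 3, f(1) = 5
Characteristic equation: x² - 11x + 28 = 0, which factors as (x - (4))(x - (7)) = 0.
Roots r₁ = 4, r₂ = 7 (distinct).
General solution: f(n) = A·(4)^n + B·(7)^n.
From f(0) = 3: A + B = 3.
From f(1) = 5: 4A + 7B = 5.
Solving: A = \frac{16}{3}, B = - \frac{7}{3}.
So f(n) = \frac{16 \cdot 4^{n}}{3} - \frac{7 \cdot 7^{n}}{3}.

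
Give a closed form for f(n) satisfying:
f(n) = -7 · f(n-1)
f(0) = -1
Pure geometric recurrence with ratio -7.
By induction f(n) = f(0) · (-7)^n = - \left(-7\right)^{n}.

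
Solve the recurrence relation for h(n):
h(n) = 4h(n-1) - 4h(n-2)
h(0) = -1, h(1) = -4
Characteristic equation: x² - 4x + 4 = 0, which is (x - (2))².
Repeated root r = 2.
General solution: h(n) = (A + Bn)·(2)^n.
From h(0) = -1: A = -1.
From h(1) = -4: (A + B)·(2) = -4 ⇒ B = -1.
So h(n) = \left(- n - 1\right) \cdot (2)^n.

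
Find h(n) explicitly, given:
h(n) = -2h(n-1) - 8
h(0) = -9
First-order linear non-homogeneous.
Homogeneous solution: h_h(n) = A·(-2)^n.
Try constant particular solution h_p = K: K = -2K - 8 ⇒ K = - \frac{8}{3}.
General: h(n) = A·(-2)^n - \frac{8}{3}.
Apply h(0) = -9: A - \frac{8}{3} = -9 ⇒ A = - \frac{19}{3}.
So h(n) = - \frac{19 \left(-2\right)^{n}}{3} - \frac{8}{3}.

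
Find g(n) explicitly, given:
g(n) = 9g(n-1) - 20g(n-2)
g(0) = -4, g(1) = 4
Characteristic equation: x² - 9x + 20 = 0, which factors as (x - (4))(x - (5)) = 0.
Roots r₁ = 4, r₂ = 5 (distinct).
General solution: g(n) = A·(4)^n + B·(5)^n.
From g(0) = -4: A + B = -4.
From g(1) = 4: 4A + 5B = 4.
Solving: A = -24, B = 20.
So g(n) = - 24 \cdot 4^{n} + 20 \cdot 5^{n}.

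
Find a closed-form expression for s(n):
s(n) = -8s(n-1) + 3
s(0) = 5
First-order linear non-homogeneous.
Homogeneous solution: s_h(n) = A·(-8)^n.
Try constant particular solution s_p = K: K = -8K + 3 ⇒ K = \frac{1}{3}.
General: s(n) = A·(-8)^n + \frac{1}{3}.
Apply s(0) = 5: A + \frac{1}{3} = 5 ⇒ A = \frac{14}{3}.
So s(n) = \frac{14 \left(-8\right)^{n}}{3} + \frac{1}{3}.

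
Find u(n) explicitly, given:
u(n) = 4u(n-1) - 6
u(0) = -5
First-order linear non-homogeneous.
Homogeneous solution: u_h(n) = A·(4)^n.
Try constant particular solution u_p = K: K = 4K - 6 ⇒ K = 2.
General: u(n) = A·(4)^n + 2.
Apply u(0) = -5: A + 2 = -5 ⇒ A = -7.
So u(n) = 2 - 7 \cdot 4^{n}.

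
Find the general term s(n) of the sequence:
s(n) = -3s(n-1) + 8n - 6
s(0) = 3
First-order linear with linear forcing.
Homogeneous solution: s_h(n) = A·(-3)^n.
Try particular s_p(n) = pn + q. Substituting:
  pn + q = -3(p(n-1) + q) + 8n - 6.
Matching the n-coefficient: p = -3p + 8 ⇒ p = 2.
Matching constants: q = 3p - 3q - 6 ⇒ q = 0.
General: s(n) = A·(-3)^n + 2 n + 0.
Apply s(0) = 3: A + 0 = 3 ⇒ A = 3.
So s(n) = 3 \left(-3\right)^{n} + 2 n.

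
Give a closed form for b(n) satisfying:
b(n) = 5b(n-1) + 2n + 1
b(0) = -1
First-order linear with linear forcing.
Homogeneous solution: b_h(n) = A·(5)^n.
Try particular b_p(n) = pn + q. Substituting:
  pn + q = 5(p(n-1) + q) + 2n + 1.
Matching the n-coefficient: p = 5p + 2 ⇒ p = - \frac{1}{2}.
Matching constants: q = -5p + 5q + 1 ⇒ q = - \frac{7}{8}.
General: b(n) = A·(5)^n - \frac{n}{2} - \frac{7}{8}.
Apply b(0) = -1: A - \frac{7}{8} = -1 ⇒ A = - \frac{1}{8}.
So b(n) = - \frac{5^{n}}{8} - \frac{n}{2} - \frac{7}{8}.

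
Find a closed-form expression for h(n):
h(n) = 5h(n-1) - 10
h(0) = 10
First-order linear non-homogeneous.
Homogeneous solution: h_h(n) = A·(5)^n.
Try constant particular solution h_p = K: K = 5K - 10 ⇒ K = \frac{5}{2}.
General: h(n) = A·(5)^n + \frac{5}{2}.
Apply h(0) = 10: A + \frac{5}{2} = 10 ⇒ A = \frac{15}{2}.
So h(n) = \frac{15 \cdot 5^{n}}{2} + \frac{5}{2}.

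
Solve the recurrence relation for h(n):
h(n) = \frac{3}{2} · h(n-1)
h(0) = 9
Pure geometric recurrence with ratio \frac{3}{2}.
By induction h(n) = h(0) · (\frac{3}{2})^n = 9 \left(\frac{3}{2}\right)^{n}.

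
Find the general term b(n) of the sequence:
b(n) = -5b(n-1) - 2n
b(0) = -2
First-order linear with linear forcing.
Homogeneous solution: b_h(n) = A·(-5)^n.
Try particular b_p(n) = pn + q. Substituting:
  pn + q = -5(p(n-1) + q) - 2n.
Matching the n-coefficient: p = -5p - 2 ⇒ p = - \frac{1}{3}.
Matching constants: q = 5p - 5q ⇒ q = - \frac{5}{18}.
General: b(n) = A·(-5)^n - \frac{n}{3} - \frac{5}{18}.
Apply b(0) = -2: A - \frac{5}{18} = -2 ⇒ A = - \frac{31}{18}.
So b(n) = - \frac{31 \left(-5\right)^{n}}{18} - \frac{n}{3} - \frac{5}{18}.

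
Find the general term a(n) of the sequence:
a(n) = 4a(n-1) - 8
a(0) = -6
First-order linear non-homogeneous.
Homogeneous solution: a_h(n) = A·(4)^n.
Try constant particular solution a_p = K: K = 4K - 8 ⇒ K = \frac{8}{3}.
General: a(n) = A·(4)^n + \frac{8}{3}.
Apply a(0) = -6: A + \frac{8}{3} = -6 ⇒ A = - \frac{26}{3}.
So a(n) = \frac{8}{3} - \frac{26 \cdot 4^{n}}{3}.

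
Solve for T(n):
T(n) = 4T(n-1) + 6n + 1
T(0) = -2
First-order linear with linear forcing.
Homogeneous solution: T_h(n) = A·(4)^n.
Try particular T_p(n) = pn + q. Substituting:
  pn + q = 4(p(n-1) + q) + 6n + 1.
Matching the n-coefficient: p = 4p + 6 ⇒ p = -2.
Matching constants: q = -4p + 4q + 1 ⇒ q = -3.
General: T(n) = A·(4)^n - 2 n - 3.
Apply T(0) = -2: A - 3 = -2 ⇒ A = 1.
So T(n) = 4^{n} - 2 n - 3.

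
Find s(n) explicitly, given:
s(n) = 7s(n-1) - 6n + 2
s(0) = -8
First-order linear with linear forcing.
Homogeneous solution: s_h(n) = A·(7)^n.
Try particular s_p(n) = pn + q. Substituting:
  pn + q = 7(p(n-1) + q) - 6n + 2.
Matching the n-coefficient: p = 7p - 6 ⇒ p = 1.
Matching constants: q = -7p + 7q + 2 ⇒ q = \frac{5}{6}.
General: s(n) = A·(7)^n + n + \frac{5}{6}.
Apply s(0) = -8: A + \frac{5}{6} = -8 ⇒ A = - \frac{53}{6}.
So s(n) = - \frac{53 \cdot 7^{n}}{6} + n + \frac{5}{6}.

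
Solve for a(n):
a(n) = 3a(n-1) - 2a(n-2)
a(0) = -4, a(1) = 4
Characteristic equation: x² - 3x + 2 = 0, which factors as (x - (1))(x - (2)) = 0.
Roots r₁ = 1, r₂ = 2 (distinct).
General solution: a(n) = A·(1)^n + B·(2)^n.
From a(0) = -4: A + B = -4.
From a(1) = 4: A + 2B = 4.
Solving: A = -12, B = 8.
So a(n) = 8 \cdot 2^{n} - 12.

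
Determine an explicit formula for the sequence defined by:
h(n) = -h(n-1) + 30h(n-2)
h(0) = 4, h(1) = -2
Characteristic equation: x² + x - 30 = 0, which factors as (x - (5))(x - (-6)) = 0.
Roots r₁ = 5, r₂ = -6 (distinct).
General solution: h(n) = A·(5)^n + B·(-6)^n.
From h(0) = 4: A + B = 4.
From h(1) = -2: 5A - 6B = -2.
Solving: A = 2, B = 2.
So h(n) = 2 \left(-6\right)^{n} + 2 \cdot 5^{n}.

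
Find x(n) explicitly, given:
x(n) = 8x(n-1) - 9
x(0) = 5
First-order linear non-homogeneous.
Homogeneous solution: x_h(n) = A·(8)^n.
Try constant particular solution x_p = K: K = 8K - 9 ⇒ K = \frac{9}{7}.
General: x(n) = A·(8)^n + \frac{9}{7}.
Apply x(0) = 5: A + \frac{9}{7} = 5 ⇒ A = \frac{26}{7}.
So x(n) = \frac{26 \cdot 8^{n}}{7} + \frac{9}{7}.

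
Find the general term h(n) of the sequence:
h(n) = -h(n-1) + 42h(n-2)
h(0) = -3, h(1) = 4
Characteristic equation: x² + x - 42 = 0, which factors as (x - (-7))(x - (6)) = 0.
Roots r₁ = -7, r₂ = 6 (distinct).
General solution: h(n) = A·(-7)^n + B·(6)^n.
From h(0) = -3: A + B = -3.
From h(1) = 4: -7A + 6B = 4.
Solving: A = - \frac{22}{13}, B = - \frac{17}{13}.
So h(n) = - \frac{22 \left(-7\right)^{n}}{13} - \frac{17 \cdot 6^{n}}{13}.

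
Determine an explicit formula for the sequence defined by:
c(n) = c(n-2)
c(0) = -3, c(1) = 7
Characteristic equation: x² - 1 = 0, which factors as (x - (-1))(x - (1)) = 0.
Roots r₁ = -1, r₂ = 1 (distinct).
General solution: c(n) = A·(-1)^n + B·(1)^n.
From c(0) = -3: A + B = -3.
From c(1) = 7: -A + B = 7.
Solving: A = -5, B = 2.
So c(n) = 2 - 5 \left(-1\right)^{n}.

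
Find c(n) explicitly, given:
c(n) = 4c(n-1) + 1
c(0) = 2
First-order linear non-homogeneous.
Homogeneous solution: c_h(n) = A·(4)^n.
Try constant particular solution c_p = K: K = 4K + 1 ⇒ K = - \frac{1}{3}.
General: c(n) = A·(4)^n - \frac{1}{3}.
Apply c(0) = 2: A - \frac{1}{3} = 2 ⇒ A = \frac{7}{3}.
So c(n) = \frac{7 \cdot 4^{n}}{3} - \frac{1}{3}.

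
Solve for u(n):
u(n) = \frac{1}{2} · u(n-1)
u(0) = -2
Pure geometric recurrence with ratio \frac{1}{2}.
By induction u(n) = u(0) · (\frac{1}{2})^n = - 2 \cdot 2^{- n}.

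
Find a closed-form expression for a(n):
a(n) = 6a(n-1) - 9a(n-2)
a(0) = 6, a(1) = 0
Characteristic equation: x² - 6x + 9 = 0, which is (x - (3))².
Repeated root r = 3.
General solution: a(n) = (A + Bn)·(3)^n.
From a(0) = 6: A = 6.
From a(1) = 0: (A + B)·(3) = 0 ⇒ B = -6.
So a(n) = \left(6 - 6 n\right) \cdot (3)^n.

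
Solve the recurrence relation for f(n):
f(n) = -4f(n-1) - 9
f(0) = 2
First-order linear non-homogeneous.
Homogeneous solution: f_h(n) = A·(-4)^n.
Try constant particular solution f_p = K: K = -4K - 9 ⇒ K = - \frac{9}{5}.
General: f(n) = A·(-4)^n - \frac{9}{5}.
Apply f(0) = 2: A - \frac{9}{5} = 2 ⇒ A = \frac{19}{5}.
So f(n) = \frac{19 \left(-4\right)^{n}}{5} - \frac{9}{5}.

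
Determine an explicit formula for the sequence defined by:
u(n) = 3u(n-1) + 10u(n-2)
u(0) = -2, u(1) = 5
Characteristic equation: x² - 3x - 10 = 0, which factors as (x - (-2))(x - (5)) = 0.
Roots r₁ = -2, r₂ = 5 (distinct).
General solution: u(n) = A·(-2)^n + B·(5)^n.
From u(0) = -2: A + B = -2.
From u(1) = 5: -2A + 5B = 5.
Solving: A = - \frac{15}{7}, B = \frac{1}{7}.
So u(n) = - \frac{15 \left(-2\right)^{n}}{7} + \frac{5^{n}}{7}.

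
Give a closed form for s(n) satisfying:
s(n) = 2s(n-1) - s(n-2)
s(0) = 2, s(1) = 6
Characteristic equation: x² - 2x + 1 = 0, which is (x - (1))².
Repeated root r = 1.
General solution: s(n) = (A + Bn)·(1)^n.
From s(0) = 2: A = 2.
From s(1) = 6: (A + B)·(1) = 6 ⇒ B = 4.
So s(n) = \left(4 n + 2\right) \cdot (1)^n.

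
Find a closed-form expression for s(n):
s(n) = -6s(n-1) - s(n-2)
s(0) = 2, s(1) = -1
Characteristic equation: x² + 6x + 1 = 0.
Discriminant Δ = (-6)² + 4·(-1) = 32.
Roots r₁,₂ = (-6 ± √32)/2, so r₁ = -3 + 2 \sqrt{2}, r₂ = -3 - 2 \sqrt{2}.
General solution: s(n) = A·r₁^n + B·r₂^n.
From the initial conditions, A + B = 2 and r₁A + r₂B = -1.
Since r₁ - r₂ = √32: A = (-1 - (2)r₂)/√32 = \frac{5 \sqrt{2}}{8} + 1, and B = 2 - A = 1 - \frac{5 \sqrt{2}}{8}.
So s(n) = \left(\frac{5 \sqrt{2}}{8} + 1\right)\left(-3 + 2 \sqrt{2}\right)^n + \left(1 - \frac{5 \sqrt{2}}{8}\right)\left(-3 - 2 \sqrt{2}\right)^n.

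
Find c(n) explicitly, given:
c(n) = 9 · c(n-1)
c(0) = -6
Pure geometric recurrence with ratio 9.
By induction c(n) = c(0) · (9)^n = - 6 \cdot 9^{n}.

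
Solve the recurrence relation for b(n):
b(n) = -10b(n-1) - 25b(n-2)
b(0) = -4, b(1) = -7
Characteristic equation: x² + 10x + 25 = 0, which is (x - (-5))².
Repeated root r = -5.
General solution: b(n) = (A + Bn)·(-5)^n.
From b(0) = -4: A = -4.
From b(1) = -7: (A + B)·(-5) = -7 ⇒ B = \frac{27}{5}.
So b(n) = \left(\frac{27 n}{5} - 4\right) \cdot (-5)^n.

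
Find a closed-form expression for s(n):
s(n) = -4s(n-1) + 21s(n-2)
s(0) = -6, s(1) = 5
Characteristic equation: x² + 4x - 21 = 0, which factors as (x - (3))(x - (-7)) = 0.
Roots r₁ = 3, r₂ = -7 (distinct).
General solution: s(n) = A·(3)^n + B·(-7)^n.
From s(0) = -6: A + B = -6.
From s(1) = 5: 3A - 7B = 5.
Solving: A = - \frac{37}{10}, B = - \frac{23}{10}.
So s(n) = - \frac{23 \left(-7\right)^{n}}{10} - \frac{37 \cdot 3^{n}}{10}.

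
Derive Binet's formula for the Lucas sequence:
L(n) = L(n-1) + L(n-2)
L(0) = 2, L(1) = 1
This is the Lucas sequence.
Characteristic equation: x² - x - 1 = 0; roots r₁ = \frac{1}{2} + \frac{\sqrt{5}}{2}, r₂ = \frac{1}{2} - \frac{\sqrt{5}}{2}.
General: L(n) = A·r₁^n + B·r₂^n. Solving with L(0)=2, L(1)=1 gives A = 1, B = 1.
So L(n) = 2^{- n} \left(\left(1 - \sqrt{5}\right)^{n} + \left(1 + \sqrt{5}\right)^{n}\right).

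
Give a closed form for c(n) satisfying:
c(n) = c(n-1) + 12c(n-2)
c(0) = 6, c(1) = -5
Characteristic equation: x² - x - 12 = 0, which factors as (x - (-3))(x - (4)) = 0.
Roots r₁ = -3, r₂ = 4 (distinct).
General solution: c(n) = A·(-3)^n + B·(4)^n.
From c(0) = 6: A + B = 6.
From c(1) = -5: -3A + 4B = -5.
Solving: A = \frac{29}{7}, B = \frac{13}{7}.
So c(n) = \frac{29 \left(-3\right)^{n}}{7} + \frac{13 \cdot 4^{n}}{7}.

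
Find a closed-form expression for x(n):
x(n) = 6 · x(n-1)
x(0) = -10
Pure geometric recurrence with ratio 6.
By induction x(n) = x(0) · (6)^n = - 10 \cdot 6^{n}.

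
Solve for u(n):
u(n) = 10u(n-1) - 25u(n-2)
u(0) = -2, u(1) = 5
Characteristic equation: x² - 10x + 25 = 0, which is (x - (5))².
Repeated root r = 5.
General solution: u(n) = (A + Bn)·(5)^n.
From u(0) = -2: A = -2.
From u(1) = 5: (A + B)·(5) = 5 ⇒ B = 3.
So u(n) = \left(3 n - 2\right) \cdot (5)^n.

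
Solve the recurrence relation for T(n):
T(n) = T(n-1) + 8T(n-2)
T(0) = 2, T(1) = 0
Characteristic equation: x² - x - 8 = 0.
Discriminant Δ = (1)² + 4·(8) = 33.
Roots r₁,₂ = (1 ± √33)/2, so r₁ = \frac{1}{2} + \frac{\sqrt{33}}{2}, r₂ = \frac{1}{2} - \frac{\sqrt{33}}{2}.
General solution: T(n) = A·r₁^n + B·r₂^n.
From the initial conditions, A + B = 2 and r₁A + r₂B = 0.
Since r₁ - r₂ = √33: A = (0 - (2)r₂)/√33 = 1 - \frac{\sqrt{33}}{33}, and B = 2 - A = \frac{\sqrt{33}}{33} + 1.
So T(n) = \left(1 - \frac{\sqrt{33}}{33}\right)\left(\frac{1}{2} + \frac{\sqrt{33}}{2}\right)^n + \left(\frac{\sqrt{33}}{33} + 1\right)\left(\frac{1}{2} - \frac{\sqrt{33}}{2}\right)^n.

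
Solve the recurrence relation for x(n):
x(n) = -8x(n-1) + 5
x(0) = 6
First-order linear non-homogeneous.
Homogeneous solution: x_h(n) = A·(-8)^n.
Try constant particular solution x_p = K: K = -8K + 5 ⇒ K = \frac{5}{9}.
General: x(n) = A·(-8)^n + \frac{5}{9}.
Apply x(0) = 6: A + \frac{5}{9} = 6 ⇒ A = \frac{49}{9}.
So x(n) = \frac{49 \left(-8\right)^{n}}{9} + \frac{5}{9}.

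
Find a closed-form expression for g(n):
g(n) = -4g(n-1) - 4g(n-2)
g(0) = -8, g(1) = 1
Characteristic equation: x² + 4x + 4 = 0, which is (x - (-2))².
Repeated root r = -2.
General solution: g(n) = (A + Bn)·(-2)^n.
From g(0) = -8: A = -8.
From g(1) = 1: (A + B)·(-2) = 1 ⇒ B = \frac{15}{2}.
So g(n) = \left(\frac{15 n}{2} - 8\right) \cdot (-2)^n.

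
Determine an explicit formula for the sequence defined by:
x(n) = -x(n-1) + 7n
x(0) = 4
First-order linear with linear forcing.
Homogeneous solution: x_h(n) = A·(-1)^n.
Try particular x_p(n) = pn + q. Substituting:
  pn + q = -(p(n-1) + q) + 7n.
Matching the n-coefficient: p = -p + 7 ⇒ p = \frac{7}{2}.
Matching constants: q = p - q ⇒ q = \frac{7}{4}.
General: x(n) = A·(-1)^n + \frac{7 n}{2} + \frac{7}{4}.
Apply x(0) = 4: A + \frac{7}{4} = 4 ⇒ A = \frac{9}{4}.
So x(n) = \frac{9 \left(-1\right)^{n}}{4} + \frac{7 n}{2} + \frac{7}{4}.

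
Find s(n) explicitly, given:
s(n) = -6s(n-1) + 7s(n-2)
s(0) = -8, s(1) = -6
Characteristic equation: x² + 6x - 7 = 0, which factors as (x - (1))(x - (-7)) = 0.
Roots r₁ = 1, r₂ = -7 (distinct).
General solution: s(n) = A·(1)^n + B·(-7)^n.
From s(0) = -8: A + B = -8.
From s(1) = -6: A - 7B = -6.
Solving: A = - \frac{31}{4}, B = - \frac{1}{4}.
So s(n) = - \frac{\left(-7\right)^{n}}{4} - \frac{31}{4}.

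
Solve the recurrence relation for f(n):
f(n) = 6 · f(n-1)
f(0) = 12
Pure geometric recurrence with ratio 6.
By induction f(n) = f(0) · (6)^n = 12 \cdot 6^{n}.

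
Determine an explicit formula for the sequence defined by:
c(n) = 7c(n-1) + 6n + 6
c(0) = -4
First-order linear with linear forcing.
Homogeneous solution: c_h(n) = A·(7)^n.
Try particular c_p(n) = pn + q. Substituting:
  pn + q = 7(p(n-1) + q) + 6n + 6.
Matching the n-coefficient: p = 7p + 6 ⇒ p = -1.
Matching constants: q = -7p + 7q + 6 ⇒ q = - \frac{13}{6}.
General: c(n) = A·(7)^n - n - \frac{13}{6}.
Apply c(0) = -4: A - \frac{13}{6} = -4 ⇒ A = - \frac{11}{6}.
So c(n) = - \frac{11 \cdot 7^{n}}{6} - n - \frac{13}{6}.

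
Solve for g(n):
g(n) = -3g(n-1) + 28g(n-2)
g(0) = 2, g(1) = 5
Characteristic equation: x² + 3x - 28 = 0, which factors as (x - (4))(x - (-7)) = 0.
Roots r₁ = 4, r₂ = -7 (distinct).
General solution: g(n) = A·(4)^n + B·(-7)^n.
From g(0) = 2: A + B = 2.
From g(1) = 5: 4A - 7B = 5.
Solving: A = \frac{19}{11}, B = \frac{3}{11}.
So g(n) = \frac{3 \left(-7\right)^{n}}{11} + \frac{19 \cdot 4^{n}}{11}.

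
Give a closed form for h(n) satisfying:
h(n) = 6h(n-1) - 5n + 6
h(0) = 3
First-order linear with linear forcing.
Homogeneous solution: h_h(n) = A·(6)^n.
Try particular h_p(n) = pn + q. Substituting:
  pn + q = 6(p(n-1) + q) - 5n + 6.
Matching the n-coefficient: p = 6p - 5 ⇒ p = 1.
Matching constants: q = -6p + 6q + 6 ⇒ q = 0.
General: h(n) = A·(6)^n + n + 0.
Apply h(0) = 3: A + 0 = 3 ⇒ A = 3.
So h(n) = 3 \cdot 6^{n} + n.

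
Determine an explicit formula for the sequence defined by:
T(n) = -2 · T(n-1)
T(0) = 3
Pure geometric recurrence with ratio -2.
By induction T(n) = T(0) · (-2)^n = 3 \left(-2\right)^{n}.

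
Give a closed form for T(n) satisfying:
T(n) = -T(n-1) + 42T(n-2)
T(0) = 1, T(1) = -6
Characteristic equation: x² + x - 42 = 0, which factors as (x - (6))(x - (-7)) = 0.
Roots r₁ = 6, r₂ = -7 (distinct).
General solution: T(n) = A·(6)^n + B·(-7)^n.
From T(0) = 1: A + B = 1.
From T(1) = -6: 6A - 7B = -6.
Solving: A = \frac{1}{13}, B = \frac{12}{13}.
So T(n) = \frac{12 \left(-7\right)^{n}}{13} + \frac{6^{n}}{13}.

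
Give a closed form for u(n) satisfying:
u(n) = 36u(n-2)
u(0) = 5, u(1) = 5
Characteristic equation: x² - 36 = 0, which factors as (x - (6))(x - (-6)) = 0.
Roots r₁ = 6, r₂ = -6 (distinct).
General solution: u(n) = A·(6)^n + B·(-6)^n.
From u(0) = 5: A + B = 5.
From u(1) = 5: 6A - 6B = 5.
Solving: A = \frac{35}{12}, B = \frac{25}{12}.
So u(n) = \frac{25 \left(-6\right)^{n}}{12} + \frac{35 \cdot 6^{n}}{12}.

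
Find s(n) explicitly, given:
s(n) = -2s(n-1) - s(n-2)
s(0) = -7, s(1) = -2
Characteristic equation: x² + 2x + 1 = 0, which is (x - (-1))².
Repeated root r = -1.
General solution: s(n) = (A + Bn)·(-1)^n.
From s(0) = -7: A = -7.
From s(1) = -2: (A + B)·(-1) = -2 ⇒ B = 9.
So s(n) = \left(9 n - 7\right) \cdot (-1)^n.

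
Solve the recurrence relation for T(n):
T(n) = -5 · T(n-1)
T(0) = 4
Pure geometric recurrence with ratio -5.
By induction T(n) = T(0) · (-5)^n = 4 \left(-5\right)^{n}.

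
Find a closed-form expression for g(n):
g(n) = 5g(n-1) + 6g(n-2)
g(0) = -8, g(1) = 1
Characteristic equation: x² - 5x - 6 = 0, which factors as (x - (6))(x - (-1)) = 0.
Roots r₁ = 6, r₂ = -1 (distinct).
General solution: g(n) = A·(6)^n + B·(-1)^n.
From g(0) = -8: A + B = -8.
From g(1) = 1: 6A - B = 1.
Solving: A = -1, B = -7.
So g(n) = - 7 \left(-1\right)^{n} - 6^{n}.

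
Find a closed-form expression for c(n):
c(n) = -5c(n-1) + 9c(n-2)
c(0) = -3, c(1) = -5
Characteristic equation: x² + 5x - 9 = 0.
Discriminant Δ = (-5)² + 4·(9) = 61.
Roots r₁,₂ = (-5 ± √61)/2, so r₁ = - \frac{5}{2} + \frac{\sqrt{61}}{2}, r₂ = - \frac{\sqrt{61}}{2} - \frac{5}{2}.
General solution: c(n) = A·r₁^n + B·r₂^n.
From the initial conditions, A + B = -3 and r₁A + r₂B = -5.
Since r₁ - r₂ = √61: A = (-5 - (-3)r₂)/√61 = - \frac{25 \sqrt{61}}{122} - \frac{3}{2}, and B = -3 - A = - \frac{3}{2} + \frac{25 \sqrt{61}}{122}.
So c(n) = \left(- \frac{25 \sqrt{61}}{122} - \frac{3}{2}\right)\left(- \frac{5}{2} + \frac{\sqrt{61}}{2}\right)^n + \left(- \frac{3}{2} + \frac{25 \sqrt{61}}{122}\right)\left(- \frac{\sqrt{61}}{2} - \frac{5}{2}\right)^n.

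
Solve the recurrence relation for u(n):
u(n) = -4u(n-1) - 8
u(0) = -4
First-order linear non-homogeneous.
Homogeneous solution: u_h(n) = A·(-4)^n.
Try constant particular solution u_p = K: K = -4K - 8 ⇒ K = - \frac{8}{5}.
General: u(n) = A·(-4)^n - \frac{8}{5}.
Apply u(0) = -4: A - \frac{8}{5} = -4 ⇒ A = - \frac{12}{5}.
So u(n) = - \frac{12 \left(-4\right)^{n}}{5} - \frac{8}{5}.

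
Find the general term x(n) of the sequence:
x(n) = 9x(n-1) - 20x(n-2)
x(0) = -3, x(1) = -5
Characteristic equation: x² - 9x + 20 = 0, which factors as (x - (5))(x - (4)) = 0.
Roots r₁ = 5, r₂ = 4 (distinct).
General solution: x(n) = A·(5)^n + B·(4)^n.
From x(0) = -3: A + B = -3.
From x(1) = -5: 5A + 4B = -5.
Solving: A = 7, B = -10.
So x(n) = - 10 \cdot 4^{n} + 7 \cdot 5^{n}.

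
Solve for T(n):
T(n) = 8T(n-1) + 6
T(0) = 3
First-order linear non-homogeneous.
Homogeneous solution: T_h(n) = A·(8)^n.
Try constant particular solution T_p = K: K = 8K + 6 ⇒ K = - \frac{6}{7}.
General: T(n) = A·(8)^n - \frac{6}{7}.
Apply T(0) = 3: A - \frac{6}{7} = 3 ⇒ A = \frac{27}{7}.
So T(n) = \frac{27 \cdot 8^{n}}{7} - \frac{6}{7}.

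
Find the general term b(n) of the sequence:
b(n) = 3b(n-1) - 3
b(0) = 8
First-order linear non-homogeneous.
Homogeneous solution: b_h(n) = A·(3)^n.
Try constant particular solution b_p = K: K = 3K - 3 ⇒ K = \frac{3}{2}.
General: b(n) = A·(3)^n + \frac{3}{2}.
Apply b(0) = 8: A + \frac{3}{2} = 8 ⇒ A = \frac{13}{2}.
So b(n) = \frac{13 \cdot 3^{n}}{2} + \frac{3}{2}.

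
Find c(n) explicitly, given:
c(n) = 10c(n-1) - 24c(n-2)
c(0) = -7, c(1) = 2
Characteristic equation: x² - 10x + 24 = 0, which factors as (x - (6))(x - (4)) = 0.
Roots r₁ = 6, r₂ = 4 (distinct).
General solution: c(n) = A·(6)^n + B·(4)^n.
From c(0) = -7: A + B = -7.
From c(1) = 2: 6A + 4B = 2.
Solving: A = 15, B = -22.
So c(n) = - 22 \cdot 4^{n} + 15 \cdot 6^{n}.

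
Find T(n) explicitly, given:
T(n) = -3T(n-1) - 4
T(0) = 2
First-order linear non-homogeneous.
Homogeneous solution: T_h(n) = A·(-3)^n.
Try constant particular solution T_p = K: K = -3K - 4 ⇒ K = -1.
General: T(n) = A·(-3)^n - 1.
Apply T(0) = 2: A - 1 = 2 ⇒ A = 3.
So T(n) = 3 \left(-3\right)^{n} - 1.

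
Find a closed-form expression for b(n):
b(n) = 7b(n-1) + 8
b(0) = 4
First-order linear non-homogeneous.
Homogeneous solution: b_h(n) = A·(7)^n.
Try constant particular solution b_p = K: K = 7K + 8 ⇒ K = - \frac{4}{3}.
General: b(n) = A·(7)^n - \frac{4}{3}.
Apply b(0) = 4: A - \frac{4}{3} = 4 ⇒ A = \frac{16}{3}.
So b(n) = \frac{16 \cdot 7^{n}}{3} - \frac{4}{3}.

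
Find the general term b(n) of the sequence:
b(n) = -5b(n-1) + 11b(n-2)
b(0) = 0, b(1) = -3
Characteristic equation: x² + 5x - 11 = 0.
Discriminant Δ = (-5)² + 4·(11) = 69.
Roots r₁,₂ = (-5 ± √69)/2, so r₁ = - \frac{5}{2} + \frac{\sqrt{69}}{2}, r₂ = - \frac{\sqrt{69}}{2} - \frac{5}{2}.
General solution: b(n) = A·r₁^n + B·r₂^n.
From the initial conditions, A + B = 0 and r₁A + r₂B = -3.
Since r₁ - r₂ = √69: A = (-3 - (0)r₂)/√69 = - \frac{\sqrt{69}}{23}, and B = 0 - A = \frac{\sqrt{69}}{23}.
So b(n) = \left(- \frac{\sqrt{69}}{23}\right)\left(- \frac{5}{2} + \frac{\sqrt{69}}{2}\right)^n + \left(\frac{\sqrt{69}}{23}\right)\left(- \frac{\sqrt{69}}{2} - \frac{5}{2}\right)^n.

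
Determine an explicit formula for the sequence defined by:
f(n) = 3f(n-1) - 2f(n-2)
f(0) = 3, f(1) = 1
Characteristic equation: x² - 3x + 2 = 0, which factors as (x - (1))(x - (2)) = 0.
Roots r₁ = 1, r₂ = 2 (distinct).
General solution: f(n) = A·(1)^n + B·(2)^n.
From f(0) = 3: A + B = 3.
From f(1) = 1: A + 2B = 1.
Solving: A = 5, B = -2.
So f(n) = 5 - 2 \cdot 2^{n}.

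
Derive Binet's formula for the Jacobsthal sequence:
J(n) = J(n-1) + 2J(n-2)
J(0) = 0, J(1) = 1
This is the Jacobsthal sequence.
Characteristic equation: x² - x - 2 = 0; roots r₁ = 2, r₂ = -1.
General: J(n) = A·r₁^n + B·r₂^n. Solving with J(0)=0, J(1)=1 gives A = \frac{1}{3}, B = - \frac{1}{3}.
So J(n) = - \frac{\left(-1\right)^{n}}{3} + \frac{2^{n}}{3}.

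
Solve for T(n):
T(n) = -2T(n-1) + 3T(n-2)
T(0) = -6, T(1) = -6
Characteristic equation: x² + 2x - 3 = 0, which factors as (x - (1))(x - (-3)) = 0.
Roots r₁ = 1, r₂ = -3 (distinct).
General solution: T(n) = A·(1)^n + B·(-3)^n.
From T(0) = -6: A + B = -6.
From T(1) = -6: A - 3B = -6.
Solving: A = -6, B = 0.
So T(n) = -6.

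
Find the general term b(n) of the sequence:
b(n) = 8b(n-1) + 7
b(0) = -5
First-order linear non-homogeneous.
Homogeneous solution: b_h(n) = A·(8)^n.
Try constant particular solution b_p = K: K = 8K + 7 ⇒ K = -1.
General: b(n) = A·(8)^n - 1.
Apply b(0) = -5: A - 1 = -5 ⇒ A = -4.
So b(n) = - 4 \cdot 8^{n} - 1.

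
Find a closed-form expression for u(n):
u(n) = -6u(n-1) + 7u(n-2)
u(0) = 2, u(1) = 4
Characteristic equation: x² + 6x - 7 = 0, which factors as (x - (1))(x - (-7)) = 0.
Roots r₁ = 1, r₂ = -7 (distinct).
General solution: u(n) = A·(1)^n + B·(-7)^n.
From u(0) = 2: A + B = 2.
From u(1) = 4: A - 7B = 4.
Solving: A = \frac{9}{4}, B = - \frac{1}{4}.
So u(n) = \frac{9}{4} - \frac{\left(-7\right)^{n}}{4}.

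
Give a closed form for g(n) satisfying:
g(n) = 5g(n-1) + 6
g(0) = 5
First-order linear non-homogeneous.
Homogeneous solution: g_h(n) = A·(5)^n.
Try constant particular solution g_p = K: K = 5K + 6 ⇒ K = - \frac{3}{2}.
General: g(n) = A·(5)^n - \frac{3}{2}.
Apply g(0) = 5: A - \frac{3}{2} = 5 ⇒ A = \frac{13}{2}.
So g(n) = \frac{13 \cdot 5^{n}}{2} - \frac{3}{2}.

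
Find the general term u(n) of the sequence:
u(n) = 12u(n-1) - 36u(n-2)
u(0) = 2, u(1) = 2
Characteristic equation: x² - 12x + 36 = 0, which is (x - (6))².
Repeated root r = 6.
General solution: u(n) = (A + Bn)·(6)^n.
From u(0) = 2: A = 2.
From u(1) = 2: (A + B)·(6) = 2 ⇒ B = - \frac{5}{3}.
So u(n) = \left(2 - \frac{5 n}{3}\right) \cdot (6)^n.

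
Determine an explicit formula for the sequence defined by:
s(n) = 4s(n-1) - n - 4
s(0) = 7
First-order linear with linear forcing.
Homogeneous solution: s_h(n) = A·(4)^n.
Try particular s_p(n) = pn + q. Substituting:
  pn + q = 4(p(n-1) + q) - n - 4.
Matching the n-coefficient: p = 4p - 1 ⇒ p = \frac{1}{3}.
Matching constants: q = -4p + 4q - 4 ⇒ q = \frac{16}{9}.
General: s(n) = A·(4)^n + \frac{n}{3} + \frac{16}{9}.
Apply s(0) = 7: A + \frac{16}{9} = 7 ⇒ A = \frac{47}{9}.
So s(n) = \frac{47 \cdot 4^{n}}{9} + \frac{n}{3} + \frac{16}{9}.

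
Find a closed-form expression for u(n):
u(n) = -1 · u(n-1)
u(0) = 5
Pure geometric recurrence with ratio -1.
By induction u(n) = u(0) · (-1)^n = 5 \left(-1\right)^{n}.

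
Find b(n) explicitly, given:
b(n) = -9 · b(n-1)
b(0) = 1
Pure geometric recurrence with ratio -9.
By induction b(n) = b(0) · (-9)^n = \left(-9\right)^{n}.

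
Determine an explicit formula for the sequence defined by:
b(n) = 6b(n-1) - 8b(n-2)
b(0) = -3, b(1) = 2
Characteristic equation: x² - 6x + 8 = 0, which factors as (x - (4))(x - (2)) = 0.
Roots r₁ = 4, r₂ = 2 (distinct).
General solution: b(n) = A·(4)^n + B·(2)^n.
From b(0) = -3: A + B = -3.
From b(1) = 2: 4A + 2B = 2.
Solving: A = 4, B = -7.
So b(n) = - 7 \cdot 2^{n} + 4 \cdot 4^{n}.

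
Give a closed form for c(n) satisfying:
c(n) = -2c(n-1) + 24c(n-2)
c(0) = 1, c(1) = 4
Characteristic equation: x² + 2x - 24 = 0, which factors as (x - (-6))(x - (4)) = 0.
Roots r₁ = -6, r₂ = 4 (distinct).
General solution: c(n) = A·(-6)^n + B·(4)^n.
From c(0) = 1: A + B = 1.
From c(1) = 4: -6A + 4B = 4.
Solving: A = 0, B = 1.
So c(n) = 4^{n}.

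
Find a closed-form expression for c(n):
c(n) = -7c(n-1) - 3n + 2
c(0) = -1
First-order linear with linear forcing.
Homogeneous solution: c_h(n) = A·(-7)^n.
Try particular c_p(n) = pn + q. Substituting:
  pn + q = -7(p(n-1) + q) - 3n + 2.
Matching the n-coefficient: p = -7p - 3 ⇒ p = - \frac{3}{8}.
Matching constants: q = 7p - 7q + 2 ⇒ q = - \frac{5}{64}.
General: c(n) = A·(-7)^n - \frac{3 n}{8} - \frac{5}{64}.
Apply c(0) = -1: A - \frac{5}{64} = -1 ⇒ A = - \frac{59}{64}.
So c(n) = - \frac{59 \left(-7\right)^{n}}{64} - \frac{3 n}{8} - \frac{5}{64}.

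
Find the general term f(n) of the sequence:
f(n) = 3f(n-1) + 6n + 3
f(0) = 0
First-order linear with linear forcing.
Homogeneous solution: f_h(n) = A·(3)^n.
Try particular f_p(n) = pn + q. Substituting:
  pn + q = 3(p(n-1) + q) + 6n + 3.
Matching the n-coefficient: p = 3p + 6 ⇒ p = -3.
Matching constants: q = -3p + 3q + 3 ⇒ q = -6.
General: f(n) = A·(3)^n - 3 n - 6.
Apply f(0) = 0: A - 6 = 0 ⇒ A = 6.
So f(n) = 6 \cdot 3^{n} - 3 n - 6.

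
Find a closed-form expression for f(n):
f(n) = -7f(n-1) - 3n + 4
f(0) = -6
First-order linear with linear forcing.
Homogeneous solution: f_h(n) = A·(-7)^n.
Try particular f_p(n) = pn + q. Substituting:
  pn + q = -7(p(n-1) + q) - 3n + 4.
Matching the n-coefficient: p = -7p - 3 ⇒ p = - \frac{3}{8}.
Matching constants: q = 7p - 7q + 4 ⇒ q = \frac{11}{64}.
General: f(n) = A·(-7)^n - \frac{3 n}{8} + \frac{11}{64}.
Apply f(0) = -6: A + \frac{11}{64} = -6 ⇒ A = - \frac{395}{64}.
So f(n) = - \frac{395 \left(-7\right)^{n}}{64} - \frac{3 n}{8} + \frac{11}{64}.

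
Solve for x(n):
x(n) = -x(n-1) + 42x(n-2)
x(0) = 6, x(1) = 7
Characteristic equation: x² + x - 42 = 0, which factors as (x - (6))(x - (-7)) = 0.
Roots r₁ = 6, r₂ = -7 (distinct).
General solution: x(n) = A·(6)^n + B·(-7)^n.
From x(0) = 6: A + B = 6.
From x(1) = 7: 6A - 7B = 7.
Solving: A = \frac{49}{13}, B = \frac{29}{13}.
So x(n) = \frac{29 \left(-7\right)^{n}}{13} + \frac{49 \cdot 6^{n}}{13}.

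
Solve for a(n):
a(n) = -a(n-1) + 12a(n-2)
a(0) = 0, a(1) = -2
Characteristic equation: x² + x - 12 = 0, which factors as (x - (-4))(x - (3)) = 0.
Roots r₁ = -4, r₂ = 3 (distinct).
General solution: a(n) = A·(-4)^n + B·(3)^n.
From a(0) = 0: A + B = 0.
From a(1) = -2: -4A + 3B = -2.
Solving: A = \frac{2}{7}, B = - \frac{2}{7}.
So a(n) = \frac{2 \left(-4\right)^{n}}{7} - \frac{2 \cdot 3^{n}}{7}.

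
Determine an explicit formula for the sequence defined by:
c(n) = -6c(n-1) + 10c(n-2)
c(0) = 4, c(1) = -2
Characteristic equation: x² + 6x - 10 = 0.
Discriminant Δ = (-6)² + 4·(10) = 76.
Roots r₁,₂ = (-6 ± √76)/2, so r₁ = -3 + \sqrt{19}, r₂ = - \sqrt{19} - 3.
General solution: c(n) = A·r₁^n + B·r₂^n.
From the initial conditions, A + B = 4 and r₁A + r₂B = -2.
Since r₁ - r₂ = √76: A = (-2 - (4)r₂)/√76 = \frac{5 \sqrt{19}}{19} + 2, and B = 4 - A = 2 - \frac{5 \sqrt{19}}{19}.
So c(n) = \left(\frac{5 \sqrt{19}}{19} + 2\right)\left(-3 + \sqrt{19}\right)^n + \left(2 - \frac{5 \sqrt{19}}{19}\right)\left(- \sqrt{19} - 3\right)^n.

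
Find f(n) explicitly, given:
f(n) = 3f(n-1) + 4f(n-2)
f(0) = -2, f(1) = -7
Characteristic equation: x² - 3x - 4 = 0, which factors as (x - (4))(x - (-1)) = 0.
Roots r₁ = 4, r₂ = -1 (distinct).
General solution: f(n) = A·(4)^n + B·(-1)^n.
From f(0) = -2: A + B = -2.
From f(1) = -7: 4A - B = -7.
Solving: A = - \frac{9}{5}, B = - \frac{1}{5}.
So f(n) = - \frac{\left(-1\right)^{n}}{5} - \frac{9 \cdot 4^{n}}{5}.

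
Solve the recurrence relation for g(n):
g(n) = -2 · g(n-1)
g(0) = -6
Pure geometric recurrence with ratio -2.
By induction g(n) = g(0) · (-2)^n = - 6 \left(-2\right)^{n}.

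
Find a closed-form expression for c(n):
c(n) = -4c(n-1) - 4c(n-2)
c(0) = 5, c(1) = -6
Characteristic equation: x² + 4x + 4 = 0, which is (x - (-2))².
Repeated root r = -2.
General solution: c(n) = (A + Bn)·(-2)^n.
From c(0) = 5: A = 5.
From c(1) = -6: (A + B)·(-2) = -6 ⇒ B = -2.
So c(n) = \left(5 - 2 n\right) \cdot (-2)^n.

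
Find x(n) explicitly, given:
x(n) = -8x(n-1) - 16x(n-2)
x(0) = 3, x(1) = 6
Characteristic equation: x² + 8x + 16 = 0, which is (x - (-4))².
Repeated root r = -4.
General solution: x(n) = (A + Bn)·(-4)^n.
From x(0) = 3: A = 3.
From x(1) = 6: (A + B)·(-4) = 6 ⇒ B = - \frac{9}{2}.
So x(n) = \left(3 - \frac{9 n}{2}\right) \cdot (-4)^n.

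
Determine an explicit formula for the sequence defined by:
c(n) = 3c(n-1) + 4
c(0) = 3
First-order linear non-homogeneous.
Homogeneous solution: c_h(n) = A·(3)^n.
Try constant particular solution c_p = K: K = 3K + 4 ⇒ K = -2.
General: c(n) = A·(3)^n - 2.
Apply c(0) = 3: A - 2 = 3 ⇒ A = 5.
So c(n) = 5 \cdot 3^{n} - 2.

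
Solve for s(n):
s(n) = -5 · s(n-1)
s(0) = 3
Pure geometric recurrence with ratio -5.
By induction s(n) = s(0) · (-5)^n = 3 \left(-5\right)^{n}.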